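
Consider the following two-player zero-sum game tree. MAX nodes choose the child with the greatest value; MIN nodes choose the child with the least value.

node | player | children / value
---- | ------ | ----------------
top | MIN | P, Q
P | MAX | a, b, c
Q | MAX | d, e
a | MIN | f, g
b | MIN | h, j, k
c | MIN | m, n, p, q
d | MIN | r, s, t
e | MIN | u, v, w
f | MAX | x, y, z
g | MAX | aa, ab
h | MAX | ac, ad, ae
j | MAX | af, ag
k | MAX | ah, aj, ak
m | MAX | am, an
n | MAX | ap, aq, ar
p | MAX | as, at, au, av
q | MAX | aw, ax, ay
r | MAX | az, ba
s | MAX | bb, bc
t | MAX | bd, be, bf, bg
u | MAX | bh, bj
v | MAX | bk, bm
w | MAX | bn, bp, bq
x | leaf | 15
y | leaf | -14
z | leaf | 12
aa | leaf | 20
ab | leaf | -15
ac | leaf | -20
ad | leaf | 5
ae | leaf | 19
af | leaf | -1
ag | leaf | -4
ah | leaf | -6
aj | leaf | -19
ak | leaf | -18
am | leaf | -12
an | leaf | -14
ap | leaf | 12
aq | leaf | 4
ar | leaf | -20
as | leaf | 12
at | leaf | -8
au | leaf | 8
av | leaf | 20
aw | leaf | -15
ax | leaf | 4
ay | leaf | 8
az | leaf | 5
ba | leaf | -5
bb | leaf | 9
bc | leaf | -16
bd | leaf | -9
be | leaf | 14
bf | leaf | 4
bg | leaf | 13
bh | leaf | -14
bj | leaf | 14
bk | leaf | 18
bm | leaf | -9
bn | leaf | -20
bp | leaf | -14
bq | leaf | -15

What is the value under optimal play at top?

f (MAX): max(15, -14, 12) = 15
g (MAX): max(20, -15) = 20
a (MIN): min(15, 20) = 15
h (MAX): max(-20, 5, 19) = 19
j (MAX): max(-1, -4) = -1
k (MAX): max(-6, -19, -18) = -6
b (MIN): min(19, -1, -6) = -6
m (MAX): max(-12, -14) = -12
n (MAX): max(12, 4, -20) = 12
p (MAX): max(12, -8, 8, 20) = 20
q (MAX): max(-15, 4, 8) = 8
c (MIN): min(-12, 12, 20, 8) = -12
P (MAX): max(15, -6, -12) = 15
r (MAX): max(5, -5) = 5
s (MAX): max(9, -16) = 9
t (MAX): max(-9, 14, 4, 13) = 14
d (MIN): min(5, 9, 14) = 5
u (MAX): max(-14, 14) = 14
v (MAX): max(18, -9) = 18
w (MAX): max(-20, -14, -15) = -14
e (MIN): min(14, 18, -14) = -14
Q (MAX): max(5, -14) = 5
top (MIN): min(15, 5) = 5

5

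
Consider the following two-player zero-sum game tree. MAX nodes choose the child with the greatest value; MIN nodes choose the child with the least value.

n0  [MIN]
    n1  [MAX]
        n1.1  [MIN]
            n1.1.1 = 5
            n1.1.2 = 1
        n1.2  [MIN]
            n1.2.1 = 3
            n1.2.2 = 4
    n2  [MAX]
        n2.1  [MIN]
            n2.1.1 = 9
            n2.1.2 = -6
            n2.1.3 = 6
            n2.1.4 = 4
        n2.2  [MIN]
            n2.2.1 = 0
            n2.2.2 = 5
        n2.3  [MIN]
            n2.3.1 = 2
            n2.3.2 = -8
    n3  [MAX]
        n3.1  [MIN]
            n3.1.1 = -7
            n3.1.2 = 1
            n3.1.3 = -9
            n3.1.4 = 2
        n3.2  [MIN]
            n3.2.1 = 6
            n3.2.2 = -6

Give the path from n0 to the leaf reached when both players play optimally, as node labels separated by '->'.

n0 -> n3 -> n3.2 -> n3.2.2

n1.1 (MIN): min(5, 1) = 1
n1.2 (MIN): min(3, 4) = 3
n1 (MAX): max(1, 3) = 3
n2.1 (MIN): min(9, -6, 6, 4) = -6
n2.2 (MIN): min(0, 5) = 0
n2.3 (MIN): min(2, -8) = -8
n2 (MAX): max(-6, 0, -8) = 0
n3.1 (MIN): min(-7, 1, -9, 2) = -9
n3.2 (MIN): min(6, -6) = -6
n3 (MAX): max(-9, -6) = -6
n0 (MIN): min(3, 0, -6) = -6
At n0, MIN picks n3 (lowest: -6).
At n3, MAX picks n3.2 (highest: -6).
At n3.2, MIN picks n3.2.2 (lowest: -6).
Terminal value -6.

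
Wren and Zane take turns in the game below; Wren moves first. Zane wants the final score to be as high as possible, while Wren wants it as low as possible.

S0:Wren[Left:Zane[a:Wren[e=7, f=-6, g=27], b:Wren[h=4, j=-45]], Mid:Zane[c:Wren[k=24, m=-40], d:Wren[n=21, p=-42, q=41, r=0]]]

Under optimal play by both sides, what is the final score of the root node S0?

a (Wren): min(7, -6, 27) = -6
b (Wren): min(4, -45) = -45
Left (Zane): max(-6, -45) = -6
c (Wren): min(24, -40) = -40
d (Wren): min(21, -42, 41, 0) = -42
Mid (Zane): max(-40, -42) = -40
S0 (Wren): min(-6, -40) = -40

-40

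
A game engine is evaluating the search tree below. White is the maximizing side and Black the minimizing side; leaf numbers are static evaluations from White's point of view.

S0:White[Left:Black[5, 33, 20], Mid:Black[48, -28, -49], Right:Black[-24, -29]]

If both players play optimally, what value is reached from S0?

5

Left (Black): min(5, 33, 20) = 5
Mid (Black): min(48, -28, -49) = -49
Right (Black): min(-24, -29) = -29
S0 (White): max(5, -49, -29) = 5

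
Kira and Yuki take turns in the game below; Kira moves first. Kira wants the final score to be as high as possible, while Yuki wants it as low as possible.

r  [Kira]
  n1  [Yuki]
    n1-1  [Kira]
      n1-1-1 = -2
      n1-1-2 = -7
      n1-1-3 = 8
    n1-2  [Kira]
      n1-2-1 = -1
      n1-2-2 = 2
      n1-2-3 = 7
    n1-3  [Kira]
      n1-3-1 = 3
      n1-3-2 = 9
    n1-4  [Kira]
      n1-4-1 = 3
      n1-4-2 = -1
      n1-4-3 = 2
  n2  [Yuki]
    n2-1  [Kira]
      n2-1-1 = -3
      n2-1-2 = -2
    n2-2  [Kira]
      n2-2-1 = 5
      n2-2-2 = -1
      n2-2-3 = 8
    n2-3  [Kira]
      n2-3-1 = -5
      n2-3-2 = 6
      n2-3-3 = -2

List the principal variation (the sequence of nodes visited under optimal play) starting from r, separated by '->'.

r -> n1 -> n1-4 -> n1-4-1

n1-1 (Kira): max(-2, -7, 8) = 8
n1-2 (Kira): max(-1, 2, 7) = 7
n1-3 (Kira): max(3, 9) = 9
n1-4 (Kira): max(3, -1, 2) = 3
n1 (Yuki): min(8, 7, 9, 3) = 3
n2-1 (Kira): max(-3, -2) = -2
n2-2 (Kira): max(5, -1, 8) = 8
n2-3 (Kira): max(-5, 6, -2) = 6
n2 (Yuki): min(-2, 8, 6) = -2
r (Kira): max(3, -2) = 3
At r, Kira picks n1 (highest: 3).
At n1, Yuki picks n1-4 (lowest: 3).
At n1-4, Kira picks n1-4-1 (highest: 3).
Terminal value 3.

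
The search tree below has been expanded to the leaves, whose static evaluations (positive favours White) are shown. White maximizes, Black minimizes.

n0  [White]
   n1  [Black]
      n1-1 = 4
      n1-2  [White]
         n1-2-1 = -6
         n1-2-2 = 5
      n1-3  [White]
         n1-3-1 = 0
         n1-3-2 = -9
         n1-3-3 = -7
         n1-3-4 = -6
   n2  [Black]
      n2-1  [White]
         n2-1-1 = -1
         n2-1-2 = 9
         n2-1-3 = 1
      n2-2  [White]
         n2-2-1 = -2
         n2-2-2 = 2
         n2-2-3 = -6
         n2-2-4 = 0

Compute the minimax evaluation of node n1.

0

n1-2 (White): max(-6, 5) = 5
n1-3 (White): max(0, -9, -7, -6) = 0
n1 (Black): min(4, 5, 0) = 0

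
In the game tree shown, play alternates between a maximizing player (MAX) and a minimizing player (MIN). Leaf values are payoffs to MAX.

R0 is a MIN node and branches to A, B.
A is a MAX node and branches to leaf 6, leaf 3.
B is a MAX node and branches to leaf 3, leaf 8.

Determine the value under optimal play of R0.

A (MAX): max(6, 3) = 6
B (MAX): max(3, 8) = 8
R0 (MIN): min(6, 8) = 6

6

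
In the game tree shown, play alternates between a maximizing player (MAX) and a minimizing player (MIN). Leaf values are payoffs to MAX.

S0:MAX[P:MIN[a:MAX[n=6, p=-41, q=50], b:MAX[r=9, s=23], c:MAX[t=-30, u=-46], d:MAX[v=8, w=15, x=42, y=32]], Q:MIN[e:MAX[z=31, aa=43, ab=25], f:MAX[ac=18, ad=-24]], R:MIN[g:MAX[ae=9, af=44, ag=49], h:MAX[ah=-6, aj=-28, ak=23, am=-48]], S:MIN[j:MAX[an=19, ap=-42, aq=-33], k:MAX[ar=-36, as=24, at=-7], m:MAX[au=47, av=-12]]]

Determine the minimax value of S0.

a (MAX): max(6, -41, 50) = 50
b (MAX): max(9, 23) = 23
c (MAX): max(-30, -46) = -30
d (MAX): max(8, 15, 42, 32) = 42
P (MIN): min(50, 23, -30, 42) = -30
e (MAX): max(31, 43, 25) = 43
f (MAX): max(18, -24) = 18
Q (MIN): min(43, 18) = 18
g (MAX): max(9, 44, 49) = 49
h (MAX): max(-6, -28, 23, -48) = 23
R (MIN): min(49, 23) = 23
j (MAX): max(19, -42, -33) = 19
k (MAX): max(-36, 24, -7) = 24
m (MAX): max(47, -12) = 47
S (MIN): min(19, 24, 47) = 19
S0 (MAX): max(-30, 18, 23, 19) = 23

23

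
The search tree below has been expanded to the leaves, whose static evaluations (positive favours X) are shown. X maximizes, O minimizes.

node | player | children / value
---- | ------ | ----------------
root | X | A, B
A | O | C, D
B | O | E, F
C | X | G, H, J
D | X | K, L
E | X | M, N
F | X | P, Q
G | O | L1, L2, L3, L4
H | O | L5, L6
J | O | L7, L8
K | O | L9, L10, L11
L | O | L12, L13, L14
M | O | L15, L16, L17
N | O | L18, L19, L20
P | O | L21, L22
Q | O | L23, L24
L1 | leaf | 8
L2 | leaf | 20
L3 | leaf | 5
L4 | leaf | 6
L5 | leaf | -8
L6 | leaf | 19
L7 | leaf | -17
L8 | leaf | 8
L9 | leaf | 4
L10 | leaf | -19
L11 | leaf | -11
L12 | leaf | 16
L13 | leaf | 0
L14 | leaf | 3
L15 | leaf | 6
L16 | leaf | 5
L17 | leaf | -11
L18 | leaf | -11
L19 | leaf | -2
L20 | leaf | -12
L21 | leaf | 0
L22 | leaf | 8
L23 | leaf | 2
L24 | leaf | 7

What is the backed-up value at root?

G (O): min(8, 20, 5, 6) = 5
H (O): min(-8, 19) = -8
J (O): min(-17, 8) = -17
C (X): max(5, -8, -17) = 5
K (O): min(4, -19, -11) = -19
L (O): min(16, 0, 3) = 0
D (X): max(-19, 0) = 0
A (O): min(5, 0) = 0
M (O): min(6, 5, -11) = -11
N (O): min(-11, -2, -12) = -12
E (X): max(-11, -12) = -11
P (O): min(0, 8) = 0
Q (O): min(2, 7) = 2
F (X): max(0, 2) = 2
B (O): min(-11, 2) = -11
root (X): max(0, -11) = 0

0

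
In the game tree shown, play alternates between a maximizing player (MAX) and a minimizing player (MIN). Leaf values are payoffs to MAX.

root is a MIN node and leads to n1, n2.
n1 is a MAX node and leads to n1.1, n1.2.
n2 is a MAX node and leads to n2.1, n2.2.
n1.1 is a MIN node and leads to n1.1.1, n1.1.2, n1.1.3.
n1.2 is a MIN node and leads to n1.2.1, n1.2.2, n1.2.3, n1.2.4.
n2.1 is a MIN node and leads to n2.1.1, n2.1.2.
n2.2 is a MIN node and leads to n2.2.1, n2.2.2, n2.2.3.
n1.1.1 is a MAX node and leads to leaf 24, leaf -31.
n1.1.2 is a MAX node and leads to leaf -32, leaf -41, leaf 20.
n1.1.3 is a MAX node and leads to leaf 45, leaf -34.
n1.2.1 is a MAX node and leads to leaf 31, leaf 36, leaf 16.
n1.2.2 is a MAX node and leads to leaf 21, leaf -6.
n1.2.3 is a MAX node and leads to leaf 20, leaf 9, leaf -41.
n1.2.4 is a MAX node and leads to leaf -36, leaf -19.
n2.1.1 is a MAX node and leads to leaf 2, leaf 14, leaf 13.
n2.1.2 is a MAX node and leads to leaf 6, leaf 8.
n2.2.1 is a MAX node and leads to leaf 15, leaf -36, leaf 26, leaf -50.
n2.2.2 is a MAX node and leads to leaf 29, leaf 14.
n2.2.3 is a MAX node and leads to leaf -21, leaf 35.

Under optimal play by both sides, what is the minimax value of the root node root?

n1.1.1 (MAX): max(24, -31) = 24
n1.1.2 (MAX): max(-32, -41, 20) = 20
n1.1.3 (MAX): max(45, -34) = 45
n1.1 (MIN): min(24, 20, 45) = 20
n1.2.1 (MAX): max(31, 36, 16) = 36
n1.2.2 (MAX): max(21, -6) = 21
n1.2.3 (MAX): max(20, 9, -41) = 20
n1.2.4 (MAX): max(-36, -19) = -19
n1.2 (MIN): min(36, 21, 20, -19) = -19
n1 (MAX): max(20, -19) = 20
n2.1.1 (MAX): max(2, 14, 13) = 14
n2.1.2 (MAX): max(6, 8) = 8
n2.1 (MIN): min(14, 8) = 8
n2.2.1 (MAX): max(15, -36, 26, -50) = 26
n2.2.2 (MAX): max(29, 14) = 29
n2.2.3 (MAX): max(-21, 35) = 35
n2.2 (MIN): min(26, 29, 35) = 26
n2 (MAX): max(8, 26) = 26
root (MIN): min(20, 26) = 20

20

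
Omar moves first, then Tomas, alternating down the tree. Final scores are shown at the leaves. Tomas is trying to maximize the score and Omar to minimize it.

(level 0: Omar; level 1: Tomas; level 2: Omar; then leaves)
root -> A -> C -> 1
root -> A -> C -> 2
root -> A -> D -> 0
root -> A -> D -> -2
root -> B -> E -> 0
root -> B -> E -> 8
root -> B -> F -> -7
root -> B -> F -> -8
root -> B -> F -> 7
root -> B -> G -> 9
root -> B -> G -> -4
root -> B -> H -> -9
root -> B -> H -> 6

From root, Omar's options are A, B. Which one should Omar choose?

C (Omar): min(1, 2) = 1
D (Omar): min(0, -2) = -2
A (Tomas): max(1, -2) = 1
E (Omar): min(0, 8) = 0
F (Omar): min(-7, -8, 7) = -8
G (Omar): min(9, -4) = -4
H (Omar): min(-9, 6) = -9
B (Tomas): max(0, -8, -4, -9) = 0
root (Omar): min(1, 0) = 0
Omar at root wants the lowest of {A=1, B=0}, so chooses B.

B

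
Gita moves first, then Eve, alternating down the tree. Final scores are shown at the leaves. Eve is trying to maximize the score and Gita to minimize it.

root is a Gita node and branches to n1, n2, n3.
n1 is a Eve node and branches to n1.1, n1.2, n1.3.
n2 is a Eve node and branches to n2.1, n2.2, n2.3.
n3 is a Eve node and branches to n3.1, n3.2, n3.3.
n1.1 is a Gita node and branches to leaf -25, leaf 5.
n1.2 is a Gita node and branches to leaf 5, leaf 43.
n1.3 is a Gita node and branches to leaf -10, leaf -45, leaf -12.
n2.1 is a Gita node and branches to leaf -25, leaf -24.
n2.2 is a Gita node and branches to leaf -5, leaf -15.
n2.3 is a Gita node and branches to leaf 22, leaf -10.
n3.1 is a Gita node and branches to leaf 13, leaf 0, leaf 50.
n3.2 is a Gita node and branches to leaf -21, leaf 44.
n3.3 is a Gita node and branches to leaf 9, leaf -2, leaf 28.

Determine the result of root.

-10

n1.1 (Gita): min(-25, 5) = -25
n1.2 (Gita): min(5, 43) = 5
n1.3 (Gita): min(-10, -45, -12) = -45
n1 (Eve): max(-25, 5, -45) = 5
n2.1 (Gita): min(-25, -24) = -25
n2.2 (Gita): min(-5, -15) = -15
n2.3 (Gita): min(22, -10) = -10
n2 (Eve): max(-25, -15, -10) = -10
n3.1 (Gita): min(13, 0, 50) = 0
n3.2 (Gita): min(-21, 44) = -21
n3.3 (Gita): min(9, -2, 28) = -2
n3 (Eve): max(0, -21, -2) = 0
root (Gita): min(5, -10, 0) = -10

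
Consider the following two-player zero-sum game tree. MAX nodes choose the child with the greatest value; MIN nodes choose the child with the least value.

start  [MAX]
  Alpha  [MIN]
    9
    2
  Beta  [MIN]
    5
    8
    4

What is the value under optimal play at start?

4

Alpha (MIN): min(9, 2) = 2
Beta (MIN): min(5, 8, 4) = 4
start (MAX): max(2, 4) = 4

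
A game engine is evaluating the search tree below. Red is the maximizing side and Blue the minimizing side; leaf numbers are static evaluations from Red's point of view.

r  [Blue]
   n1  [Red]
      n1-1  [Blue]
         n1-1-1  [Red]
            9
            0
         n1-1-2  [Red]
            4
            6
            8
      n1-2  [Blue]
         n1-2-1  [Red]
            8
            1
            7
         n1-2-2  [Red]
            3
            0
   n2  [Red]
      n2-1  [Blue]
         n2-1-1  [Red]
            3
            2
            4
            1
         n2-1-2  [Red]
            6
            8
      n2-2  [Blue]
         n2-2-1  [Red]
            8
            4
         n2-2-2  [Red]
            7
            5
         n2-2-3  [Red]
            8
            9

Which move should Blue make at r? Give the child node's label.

n1-1-1 (Red): max(9, 0) = 9
n1-1-2 (Red): max(4, 6, 8) = 8
n1-1 (Blue): min(9, 8) = 8
n1-2-1 (Red): max(8, 1, 7) = 8
n1-2-2 (Red): max(3, 0) = 3
n1-2 (Blue): min(8, 3) = 3
n1 (Red): max(8, 3) = 8
n2-1-1 (Red): max(3, 2, 4, 1) = 4
n2-1-2 (Red): max(6, 8) = 8
n2-1 (Blue): min(4, 8) = 4
n2-2-1 (Red): max(8, 4) = 8
n2-2-2 (Red): max(7, 5) = 7
n2-2-3 (Red): max(8, 9) = 9
n2-2 (Blue): min(8, 7, 9) = 7
n2 (Red): max(4, 7) = 7
r (Blue): min(8, 7) = 7
Blue at r wants the lowest of {n1=8, n2=7}, so chooses n2.

n2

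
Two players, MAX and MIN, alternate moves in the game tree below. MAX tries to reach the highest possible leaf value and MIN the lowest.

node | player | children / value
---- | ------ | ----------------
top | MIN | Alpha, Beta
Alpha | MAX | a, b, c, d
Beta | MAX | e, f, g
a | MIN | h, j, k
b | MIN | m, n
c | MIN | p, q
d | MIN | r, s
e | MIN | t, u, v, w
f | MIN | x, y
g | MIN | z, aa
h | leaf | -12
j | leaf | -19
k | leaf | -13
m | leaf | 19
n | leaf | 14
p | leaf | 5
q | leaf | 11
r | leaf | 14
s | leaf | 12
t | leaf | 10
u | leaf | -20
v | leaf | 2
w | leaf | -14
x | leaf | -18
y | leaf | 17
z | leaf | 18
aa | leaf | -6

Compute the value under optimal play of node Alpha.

a (MIN): min(-12, -19, -13) = -19
b (MIN): min(19, 14) = 14
c (MIN): min(5, 11) = 5
d (MIN): min(14, 12) = 12
Alpha (MAX): max(-19, 14, 5, 12) = 14

14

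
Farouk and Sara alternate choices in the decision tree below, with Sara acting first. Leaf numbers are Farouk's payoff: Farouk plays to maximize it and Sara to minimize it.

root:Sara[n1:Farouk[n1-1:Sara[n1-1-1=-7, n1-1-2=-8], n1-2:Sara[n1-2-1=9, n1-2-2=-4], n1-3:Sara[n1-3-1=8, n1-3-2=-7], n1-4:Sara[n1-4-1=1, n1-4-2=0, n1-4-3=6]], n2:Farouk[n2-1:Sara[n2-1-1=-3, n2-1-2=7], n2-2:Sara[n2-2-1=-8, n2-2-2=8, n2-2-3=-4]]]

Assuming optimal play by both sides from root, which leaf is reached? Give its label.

n2-1-1

n1-1 (Sara): min(-7, -8) = -8
n1-2 (Sara): min(9, -4) = -4
n1-3 (Sara): min(8, -7) = -7
n1-4 (Sara): min(1, 0, 6) = 0
n1 (Farouk): max(-8, -4, -7, 0) = 0
n2-1 (Sara): min(-3, 7) = -3
n2-2 (Sara): min(-8, 8, -4) = -8
n2 (Farouk): max(-3, -8) = -3
root (Sara): min(0, -3) = -3
At root, Sara picks n2 (lowest: -3).
At n2, Farouk picks n2-1 (highest: -3).
At n2-1, Sara picks n2-1-1 (lowest: -3).
Terminal value -3.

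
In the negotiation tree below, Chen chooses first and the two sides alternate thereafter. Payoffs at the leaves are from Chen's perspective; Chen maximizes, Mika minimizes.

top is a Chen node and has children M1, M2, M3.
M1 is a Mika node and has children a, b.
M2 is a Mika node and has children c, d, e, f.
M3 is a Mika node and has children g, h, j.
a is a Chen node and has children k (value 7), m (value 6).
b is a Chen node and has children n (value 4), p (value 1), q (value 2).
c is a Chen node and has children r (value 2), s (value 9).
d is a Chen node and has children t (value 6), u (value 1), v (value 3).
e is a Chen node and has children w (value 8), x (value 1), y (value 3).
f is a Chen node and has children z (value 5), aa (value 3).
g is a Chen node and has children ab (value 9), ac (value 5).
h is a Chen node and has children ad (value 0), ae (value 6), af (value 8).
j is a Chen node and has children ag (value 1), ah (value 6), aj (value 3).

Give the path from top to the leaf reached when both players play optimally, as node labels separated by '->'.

a (Chen): max(7, 6) = 7
b (Chen): max(4, 1, 2) = 4
M1 (Mika): min(7, 4) = 4
c (Chen): max(2, 9) = 9
d (Chen): max(6, 1, 3) = 6
e (Chen): max(8, 1, 3) = 8
f (Chen): max(5, 3) = 5
M2 (Mika): min(9, 6, 8, 5) = 5
g (Chen): max(9, 5) = 9
h (Chen): max(0, 6, 8) = 8
j (Chen): max(1, 6, 3) = 6
M3 (Mika): min(9, 8, 6) = 6
top (Chen): max(4, 5, 6) = 6
At top, Chen picks M3 (highest: 6).
At M3, Mika picks j (lowest: 6).
At j, Chen picks ah (highest: 6).
Terminal value 6.

top -> M3 -> j -> ah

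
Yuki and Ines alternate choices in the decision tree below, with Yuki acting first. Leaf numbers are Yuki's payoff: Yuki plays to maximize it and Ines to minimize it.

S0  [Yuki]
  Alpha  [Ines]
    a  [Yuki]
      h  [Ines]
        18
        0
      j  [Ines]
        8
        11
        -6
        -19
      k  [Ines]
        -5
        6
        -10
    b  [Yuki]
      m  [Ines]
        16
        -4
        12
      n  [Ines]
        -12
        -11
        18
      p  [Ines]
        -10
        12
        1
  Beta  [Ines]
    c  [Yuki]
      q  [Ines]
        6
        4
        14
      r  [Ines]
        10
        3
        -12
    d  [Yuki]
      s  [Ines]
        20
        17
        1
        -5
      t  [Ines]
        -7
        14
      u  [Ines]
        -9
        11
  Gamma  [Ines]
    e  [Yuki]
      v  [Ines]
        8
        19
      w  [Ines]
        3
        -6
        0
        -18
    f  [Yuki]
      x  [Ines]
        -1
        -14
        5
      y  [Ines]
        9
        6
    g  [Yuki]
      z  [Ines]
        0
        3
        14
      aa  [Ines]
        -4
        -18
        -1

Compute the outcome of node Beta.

-5

q (Ines): min(6, 4, 14) = 4
r (Ines): min(10, 3, -12) = -12
c (Yuki): max(4, -12) = 4
s (Ines): min(20, 17, 1, -5) = -5
t (Ines): min(-7, 14) = -7
u (Ines): min(-9, 11) = -9
d (Yuki): max(-5, -7, -9) = -5
Beta (Ines): min(4, -5) = -5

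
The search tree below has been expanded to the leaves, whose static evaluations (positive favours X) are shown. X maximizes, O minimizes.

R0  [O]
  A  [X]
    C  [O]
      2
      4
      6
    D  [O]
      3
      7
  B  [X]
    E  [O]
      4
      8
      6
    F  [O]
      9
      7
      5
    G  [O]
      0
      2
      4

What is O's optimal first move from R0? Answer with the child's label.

C (O): min(2, 4, 6) = 2
D (O): min(3, 7) = 3
A (X): max(2, 3) = 3
E (O): min(4, 8, 6) = 4
F (O): min(9, 7, 5) = 5
G (O): min(0, 2, 4) = 0
B (X): max(4, 5, 0) = 5
R0 (O): min(3, 5) = 3
O at R0 wants the lowest of {A=3, B=5}, so chooses A.

A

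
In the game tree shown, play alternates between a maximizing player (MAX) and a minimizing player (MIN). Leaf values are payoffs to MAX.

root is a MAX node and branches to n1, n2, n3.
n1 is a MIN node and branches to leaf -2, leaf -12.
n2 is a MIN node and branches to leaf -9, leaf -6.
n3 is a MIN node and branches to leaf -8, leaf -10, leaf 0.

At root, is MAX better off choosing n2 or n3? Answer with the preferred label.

n2

n2 (MIN): min(-9, -6) = -9
n3 (MIN): min(-8, -10, 0) = -10
MAX prefers the higher value; n2=-9, n3=-10. n2 is better since -9 > -10.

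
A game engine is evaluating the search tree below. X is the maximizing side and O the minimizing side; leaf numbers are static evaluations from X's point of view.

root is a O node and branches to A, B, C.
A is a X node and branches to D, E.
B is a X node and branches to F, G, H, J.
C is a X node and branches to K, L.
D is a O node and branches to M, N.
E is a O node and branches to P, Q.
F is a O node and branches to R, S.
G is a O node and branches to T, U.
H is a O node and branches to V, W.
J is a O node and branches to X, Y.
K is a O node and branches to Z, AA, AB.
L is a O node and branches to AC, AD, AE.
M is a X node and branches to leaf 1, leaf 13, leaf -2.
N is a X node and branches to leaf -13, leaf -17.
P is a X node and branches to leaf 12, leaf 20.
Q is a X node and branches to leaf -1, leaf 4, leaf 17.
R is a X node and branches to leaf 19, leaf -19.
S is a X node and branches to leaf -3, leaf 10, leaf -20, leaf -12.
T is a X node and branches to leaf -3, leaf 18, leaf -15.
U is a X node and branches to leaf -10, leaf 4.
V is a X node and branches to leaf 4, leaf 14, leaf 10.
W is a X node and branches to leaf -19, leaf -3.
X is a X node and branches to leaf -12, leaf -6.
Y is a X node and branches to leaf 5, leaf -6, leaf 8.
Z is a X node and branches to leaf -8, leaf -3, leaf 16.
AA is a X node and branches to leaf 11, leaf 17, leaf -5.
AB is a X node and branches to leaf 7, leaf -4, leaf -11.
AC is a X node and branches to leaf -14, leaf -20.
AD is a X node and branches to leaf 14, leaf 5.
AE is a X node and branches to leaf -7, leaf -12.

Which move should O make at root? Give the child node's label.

M (X): max(1, 13, -2) = 13
N (X): max(-13, -17) = -13
D (O): min(13, -13) = -13
P (X): max(12, 20) = 20
Q (X): max(-1, 4, 17) = 17
E (O): min(20, 17) = 17
A (X): max(-13, 17) = 17
R (X): max(19, -19) = 19
S (X): max(-3, 10, -20, -12) = 10
F (O): min(19, 10) = 10
T (X): max(-3, 18, -15) = 18
U (X): max(-10, 4) = 4
G (O): min(18, 4) = 4
V (X): max(4, 14, 10) = 14
W (X): max(-19, -3) = -3
H (O): min(14, -3) = -3
X (X): max(-12, -6) = -6
Y (X): max(5, -6, 8) = 8
J (O): min(-6, 8) = -6
B (X): max(10, 4, -3, -6) = 10
Z (X): max(-8, -3, 16) = 16
AA (X): max(11, 17, -5) = 17
AB (X): max(7, -4, -11) = 7
K (O): min(16, 17, 7) = 7
AC (X): max(-14, -20) = -14
AD (X): max(14, 5) = 14
AE (X): max(-7, -12) = -7
L (O): min(-14, 14, -7) = -14
C (X): max(7, -14) = 7
root (O): min(17, 10, 7) = 7
O at root wants the lowest of {A=17, B=10, C=7}, so chooses C.

C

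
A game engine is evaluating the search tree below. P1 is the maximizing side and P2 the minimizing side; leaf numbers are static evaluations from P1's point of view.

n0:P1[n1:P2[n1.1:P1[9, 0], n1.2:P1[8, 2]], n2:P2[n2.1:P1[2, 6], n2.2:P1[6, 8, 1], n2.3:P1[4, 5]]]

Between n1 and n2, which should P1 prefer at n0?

n1.1 (P1): max(9, 0) = 9
n1.2 (P1): max(8, 2) = 8
n1 (P2): min(9, 8) = 8
n2.1 (P1): max(2, 6) = 6
n2.2 (P1): max(6, 8, 1) = 8
n2.3 (P1): max(4, 5) = 5
n2 (P2): min(6, 8, 5) = 5
P1 prefers the higher value; n1=8, n2=5. n1 is better since 8 > 5.

n1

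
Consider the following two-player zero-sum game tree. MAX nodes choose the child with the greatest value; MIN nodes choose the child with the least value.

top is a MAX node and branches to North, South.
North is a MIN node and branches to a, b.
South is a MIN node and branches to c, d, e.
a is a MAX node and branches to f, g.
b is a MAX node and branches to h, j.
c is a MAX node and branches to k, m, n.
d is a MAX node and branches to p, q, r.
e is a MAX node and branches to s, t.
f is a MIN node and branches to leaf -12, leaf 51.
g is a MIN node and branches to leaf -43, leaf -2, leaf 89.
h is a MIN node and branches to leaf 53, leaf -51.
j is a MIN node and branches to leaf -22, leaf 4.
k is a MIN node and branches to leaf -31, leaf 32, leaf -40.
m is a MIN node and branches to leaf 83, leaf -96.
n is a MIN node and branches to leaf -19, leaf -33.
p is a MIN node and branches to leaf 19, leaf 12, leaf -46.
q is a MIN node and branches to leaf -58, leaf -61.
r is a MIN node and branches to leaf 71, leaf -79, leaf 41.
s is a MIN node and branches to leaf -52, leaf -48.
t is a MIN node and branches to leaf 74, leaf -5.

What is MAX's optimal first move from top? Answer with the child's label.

f (MIN): min(-12, 51) = -12
g (MIN): min(-43, -2, 89) = -43
a (MAX): max(-12, -43) = -12
h (MIN): min(53, -51) = -51
j (MIN): min(-22, 4) = -22
b (MAX): max(-51, -22) = -22
North (MIN): min(-12, -22) = -22
k (MIN): min(-31, 32, -40) = -40
m (MIN): min(83, -96) = -96
n (MIN): min(-19, -33) = -33
c (MAX): max(-40, -96, -33) = -33
p (MIN): min(19, 12, -46) = -46
q (MIN): min(-58, -61) = -61
r (MIN): min(71, -79, 41) = -79
d (MAX): max(-46, -61, -79) = -46
s (MIN): min(-52, -48) = -52
t (MIN): min(74, -5) = -5
e (MAX): max(-52, -5) = -5
South (MIN): min(-33, -46, -5) = -46
top (MAX): max(-22, -46) = -22
MAX at top wants the highest of {North=-22, South=-46}, so chooses North.

North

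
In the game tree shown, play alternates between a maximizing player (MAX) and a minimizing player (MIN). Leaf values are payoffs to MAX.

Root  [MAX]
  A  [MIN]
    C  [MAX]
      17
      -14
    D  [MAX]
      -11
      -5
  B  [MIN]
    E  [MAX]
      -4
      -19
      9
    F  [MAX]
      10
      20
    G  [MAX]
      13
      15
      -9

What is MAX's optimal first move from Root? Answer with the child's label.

C (MAX): max(17, -14) = 17
D (MAX): max(-11, -5) = -5
A (MIN): min(17, -5) = -5
E (MAX): max(-4, -19, 9) = 9
F (MAX): max(10, 20) = 20
G (MAX): max(13, 15, -9) = 15
B (MIN): min(9, 20, 15) = 9
Root (MAX): max(-5, 9) = 9
MAX at Root wants the highest of {A=-5, B=9}, so chooses B.

B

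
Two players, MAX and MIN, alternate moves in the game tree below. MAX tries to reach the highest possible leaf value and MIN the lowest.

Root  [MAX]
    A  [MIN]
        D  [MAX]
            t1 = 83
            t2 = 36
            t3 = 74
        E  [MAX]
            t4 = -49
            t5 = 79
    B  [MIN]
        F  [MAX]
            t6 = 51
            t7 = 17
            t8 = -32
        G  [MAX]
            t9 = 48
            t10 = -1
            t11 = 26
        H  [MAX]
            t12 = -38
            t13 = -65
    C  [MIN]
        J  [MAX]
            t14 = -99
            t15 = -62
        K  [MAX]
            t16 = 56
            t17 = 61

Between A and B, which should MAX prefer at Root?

D (MAX): max(83, 36, 74) = 83
E (MAX): max(-49, 79) = 79
A (MIN): min(83, 79) = 79
F (MAX): max(51, 17, -32) = 51
G (MAX): max(48, -1, 26) = 48
H (MAX): max(-38, -65) = -38
B (MIN): min(51, 48, -38) = -38
MAX prefers the higher value; A=79, B=-38. A is better since 79 > -38.

A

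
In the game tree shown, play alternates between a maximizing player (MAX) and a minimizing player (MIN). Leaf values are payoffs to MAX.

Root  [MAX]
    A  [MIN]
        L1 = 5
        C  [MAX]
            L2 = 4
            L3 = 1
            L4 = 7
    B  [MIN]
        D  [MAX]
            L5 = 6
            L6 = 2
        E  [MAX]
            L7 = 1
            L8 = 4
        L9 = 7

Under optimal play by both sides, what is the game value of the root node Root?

C (MAX): max(4, 1, 7) = 7
A (MIN): min(5, 7) = 5
D (MAX): max(6, 2) = 6
E (MAX): max(1, 4) = 4
B (MIN): min(6, 4, 7) = 4
Root (MAX): max(5, 4) = 5

5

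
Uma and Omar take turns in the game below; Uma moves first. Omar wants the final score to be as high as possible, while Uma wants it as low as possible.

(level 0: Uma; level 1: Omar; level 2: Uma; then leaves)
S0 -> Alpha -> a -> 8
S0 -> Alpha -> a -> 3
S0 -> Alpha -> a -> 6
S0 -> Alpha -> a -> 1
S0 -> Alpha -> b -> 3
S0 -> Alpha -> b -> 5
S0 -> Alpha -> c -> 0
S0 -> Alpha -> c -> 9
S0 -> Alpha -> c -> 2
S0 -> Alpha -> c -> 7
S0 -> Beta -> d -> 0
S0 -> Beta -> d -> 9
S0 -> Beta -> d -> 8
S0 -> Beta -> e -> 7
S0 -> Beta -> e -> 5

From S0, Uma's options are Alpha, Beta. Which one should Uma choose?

Alpha

a (Uma): min(8, 3, 6, 1) = 1
b (Uma): min(3, 5) = 3
c (Uma): min(0, 9, 2, 7) = 0
Alpha (Omar): max(1, 3, 0) = 3
d (Uma): min(0, 9, 8) = 0
e (Uma): min(7, 5) = 5
Beta (Omar): max(0, 5) = 5
S0 (Uma): min(3, 5) = 3
Uma at S0 wants the lowest of {Alpha=3, Beta=5}, so chooses Alpha.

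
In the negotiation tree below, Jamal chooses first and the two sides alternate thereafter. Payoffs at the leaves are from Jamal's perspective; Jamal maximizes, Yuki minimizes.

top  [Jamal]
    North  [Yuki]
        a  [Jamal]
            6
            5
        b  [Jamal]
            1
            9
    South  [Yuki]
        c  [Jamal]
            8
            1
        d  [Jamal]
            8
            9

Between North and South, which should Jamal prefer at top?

South

a (Jamal): max(6, 5) = 6
b (Jamal): max(1, 9) = 9
North (Yuki): min(6, 9) = 6
c (Jamal): max(8, 1) = 8
d (Jamal): max(8, 9) = 9
South (Yuki): min(8, 9) = 8
Jamal prefers the higher value; North=6, South=8. South is better since 8 > 6.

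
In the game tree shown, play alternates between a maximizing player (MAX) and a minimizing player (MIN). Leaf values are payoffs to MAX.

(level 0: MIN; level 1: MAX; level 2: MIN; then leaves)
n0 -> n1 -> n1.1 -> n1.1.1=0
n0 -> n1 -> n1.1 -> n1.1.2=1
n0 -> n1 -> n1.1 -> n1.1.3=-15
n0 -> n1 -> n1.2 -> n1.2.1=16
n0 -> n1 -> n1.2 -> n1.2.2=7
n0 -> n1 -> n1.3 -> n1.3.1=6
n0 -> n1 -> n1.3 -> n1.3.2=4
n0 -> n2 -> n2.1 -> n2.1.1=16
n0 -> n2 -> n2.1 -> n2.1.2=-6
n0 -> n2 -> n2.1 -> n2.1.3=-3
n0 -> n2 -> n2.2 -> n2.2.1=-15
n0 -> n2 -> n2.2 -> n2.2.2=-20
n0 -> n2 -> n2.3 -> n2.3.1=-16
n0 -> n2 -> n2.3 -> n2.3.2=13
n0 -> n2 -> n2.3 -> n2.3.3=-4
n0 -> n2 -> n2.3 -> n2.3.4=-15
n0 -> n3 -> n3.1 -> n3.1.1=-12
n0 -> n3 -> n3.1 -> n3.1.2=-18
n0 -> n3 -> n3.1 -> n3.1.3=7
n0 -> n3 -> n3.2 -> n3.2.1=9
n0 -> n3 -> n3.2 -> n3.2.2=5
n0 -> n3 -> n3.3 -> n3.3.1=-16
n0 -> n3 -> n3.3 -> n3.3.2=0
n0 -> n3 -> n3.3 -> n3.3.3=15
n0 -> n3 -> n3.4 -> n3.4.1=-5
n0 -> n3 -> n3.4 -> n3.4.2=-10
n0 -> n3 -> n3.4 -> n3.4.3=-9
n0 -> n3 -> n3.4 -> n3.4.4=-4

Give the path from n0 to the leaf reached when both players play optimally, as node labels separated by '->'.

n1.1 (MIN): min(0, 1, -15) = -15
n1.2 (MIN): min(16, 7) = 7
n1.3 (MIN): min(6, 4) = 4
n1 (MAX): max(-15, 7, 4) = 7
n2.1 (MIN): min(16, -6, -3) = -6
n2.2 (MIN): min(-15, -20) = -20
n2.3 (MIN): min(-16, 13, -4, -15) = -16
n2 (MAX): max(-6, -20, -16) = -6
n3.1 (MIN): min(-12, -18, 7) = -18
n3.2 (MIN): min(9, 5) = 5
n3.3 (MIN): min(-16, 0, 15) = -16
n3.4 (MIN): min(-5, -10, -9, -4) = -10
n3 (MAX): max(-18, 5, -16, -10) = 5
n0 (MIN): min(7, -6, 5) = -6
At n0, MIN picks n2 (lowest: -6).
At n2, MAX picks n2.1 (highest: -6).
At n2.1, MIN picks n2.1.2 (lowest: -6).
Terminal value -6.

n0 -> n2 -> n2.1 -> n2.1.2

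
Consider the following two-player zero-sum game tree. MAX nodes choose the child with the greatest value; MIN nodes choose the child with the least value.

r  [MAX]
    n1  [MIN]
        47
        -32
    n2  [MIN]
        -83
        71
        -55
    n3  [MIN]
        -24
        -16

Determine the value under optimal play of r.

n1 (MIN): min(47, -32) = -32
n2 (MIN): min(-83, 71, -55) = -83
n3 (MIN): min(-24, -16) = -24
r (MAX): max(-32, -83, -24) = -24

-24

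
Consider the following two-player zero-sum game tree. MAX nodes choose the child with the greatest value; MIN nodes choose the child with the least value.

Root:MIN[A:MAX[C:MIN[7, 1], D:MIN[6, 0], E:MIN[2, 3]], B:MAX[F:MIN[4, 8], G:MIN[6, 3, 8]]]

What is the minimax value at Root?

2

C (MIN): min(7, 1) = 1
D (MIN): min(6, 0) = 0
E (MIN): min(2, 3) = 2
A (MAX): max(1, 0, 2) = 2
F (MIN): min(4, 8) = 4
G (MIN): min(6, 3, 8) = 3
B (MAX): max(4, 3) = 4
Root (MIN): min(2, 4) = 2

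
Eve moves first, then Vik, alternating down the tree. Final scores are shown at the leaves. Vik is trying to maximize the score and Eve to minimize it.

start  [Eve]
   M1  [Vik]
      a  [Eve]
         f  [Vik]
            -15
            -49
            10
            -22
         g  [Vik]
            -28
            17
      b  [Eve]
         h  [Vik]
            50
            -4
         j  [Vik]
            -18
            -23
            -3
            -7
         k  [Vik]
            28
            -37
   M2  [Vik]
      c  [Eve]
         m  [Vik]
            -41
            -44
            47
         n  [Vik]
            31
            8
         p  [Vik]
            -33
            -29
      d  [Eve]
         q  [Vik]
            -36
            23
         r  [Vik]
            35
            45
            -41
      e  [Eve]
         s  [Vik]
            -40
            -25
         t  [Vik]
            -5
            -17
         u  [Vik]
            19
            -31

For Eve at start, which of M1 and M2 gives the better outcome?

f (Vik): max(-15, -49, 10, -22) = 10
g (Vik): max(-28, 17) = 17
a (Eve): min(10, 17) = 10
h (Vik): max(50, -4) = 50
j (Vik): max(-18, -23, -3, -7) = -3
k (Vik): max(28, -37) = 28
b (Eve): min(50, -3, 28) = -3
M1 (Vik): max(10, -3) = 10
m (Vik): max(-41, -44, 47) = 47
n (Vik): max(31, 8) = 31
p (Vik): max(-33, -29) = -29
c (Eve): min(47, 31, -29) = -29
q (Vik): max(-36, 23) = 23
r (Vik): max(35, 45, -41) = 45
d (Eve): min(23, 45) = 23
s (Vik): max(-40, -25) = -25
t (Vik): max(-5, -17) = -5
u (Vik): max(19, -31) = 19
e (Eve): min(-25, -5, 19) = -25
M2 (Vik): max(-29, 23, -25) = 23
Eve prefers the lower value; M1=10, M2=23. M1 is better since 10 < 23.

M1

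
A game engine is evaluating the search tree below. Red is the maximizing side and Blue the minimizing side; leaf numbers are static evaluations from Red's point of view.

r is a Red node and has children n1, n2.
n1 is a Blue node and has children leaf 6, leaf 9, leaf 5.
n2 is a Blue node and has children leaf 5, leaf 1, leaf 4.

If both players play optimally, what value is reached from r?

n1 (Blue): min(6, 9, 5) = 5
n2 (Blue): min(5, 1, 4) = 1
r (Red): max(5, 1) = 5

5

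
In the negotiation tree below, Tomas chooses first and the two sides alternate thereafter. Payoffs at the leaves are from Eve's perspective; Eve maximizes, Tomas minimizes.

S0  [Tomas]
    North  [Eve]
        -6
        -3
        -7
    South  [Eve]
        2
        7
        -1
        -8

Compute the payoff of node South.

7

South (Eve): max(2, 7, -1, -8) = 7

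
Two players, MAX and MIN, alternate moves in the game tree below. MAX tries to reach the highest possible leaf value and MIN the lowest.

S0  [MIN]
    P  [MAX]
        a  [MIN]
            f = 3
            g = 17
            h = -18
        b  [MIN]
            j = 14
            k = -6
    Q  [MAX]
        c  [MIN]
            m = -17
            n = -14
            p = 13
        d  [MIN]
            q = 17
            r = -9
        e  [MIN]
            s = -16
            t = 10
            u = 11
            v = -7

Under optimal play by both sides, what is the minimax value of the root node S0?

a (MIN): min(3, 17, -18) = -18
b (MIN): min(14, -6) = -6
P (MAX): max(-18, -6) = -6
c (MIN): min(-17, -14, 13) = -17
d (MIN): min(17, -9) = -9
e (MIN): min(-16, 10, 11, -7) = -16
Q (MAX): max(-17, -9, -16) = -9
S0 (MIN): min(-6, -9) = -9

-9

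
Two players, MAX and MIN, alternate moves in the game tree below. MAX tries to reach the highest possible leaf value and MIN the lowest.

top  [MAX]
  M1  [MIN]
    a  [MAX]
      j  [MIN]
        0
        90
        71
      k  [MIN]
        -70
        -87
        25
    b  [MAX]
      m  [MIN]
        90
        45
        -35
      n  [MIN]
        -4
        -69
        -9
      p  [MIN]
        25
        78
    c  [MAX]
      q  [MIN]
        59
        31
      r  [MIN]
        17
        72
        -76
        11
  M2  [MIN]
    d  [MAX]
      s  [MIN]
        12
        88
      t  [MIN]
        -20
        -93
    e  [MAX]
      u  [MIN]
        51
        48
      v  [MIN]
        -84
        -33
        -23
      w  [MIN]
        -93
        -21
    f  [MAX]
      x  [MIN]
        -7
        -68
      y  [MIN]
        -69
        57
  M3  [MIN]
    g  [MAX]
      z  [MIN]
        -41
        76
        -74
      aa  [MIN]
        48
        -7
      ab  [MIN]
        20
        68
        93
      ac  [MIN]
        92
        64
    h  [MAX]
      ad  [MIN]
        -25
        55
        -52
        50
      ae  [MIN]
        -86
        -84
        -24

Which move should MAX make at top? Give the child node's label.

j (MIN): min(0, 90, 71) = 0
k (MIN): min(-70, -87, 25) = -87
a (MAX): max(0, -87) = 0
m (MIN): min(90, 45, -35) = -35
n (MIN): min(-4, -69, -9) = -69
p (MIN): min(25, 78) = 25
b (MAX): max(-35, -69, 25) = 25
q (MIN): min(59, 31) = 31
r (MIN): min(17, 72, -76, 11) = -76
c (MAX): max(31, -76) = 31
M1 (MIN): min(0, 25, 31) = 0
s (MIN): min(12, 88) = 12
t (MIN): min(-20, -93) = -93
d (MAX): max(12, -93) = 12
u (MIN): min(51, 48) = 48
v (MIN): min(-84, -33, -23) = -84
w (MIN): min(-93, -21) = -93
e (MAX): max(48, -84, -93) = 48
x (MIN): min(-7, -68) = -68
y (MIN): min(-69, 57) = -69
f (MAX): max(-68, -69) = -68
M2 (MIN): min(12, 48, -68) = -68
z (MIN): min(-41, 76, -74) = -74
aa (MIN): min(48, -7) = -7
ab (MIN): min(20, 68, 93) = 20
ac (MIN): min(92, 64) = 64
g (MAX): max(-74, -7, 20, 64) = 64
ad (MIN): min(-25, 55, -52, 50) = -52
ae (MIN): min(-86, -84, -24) = -86
h (MAX): max(-52, -86) = -52
M3 (MIN): min(64, -52) = -52
top (MAX): max(0, -68, -52) = 0
MAX at top wants the highest of {M1=0, M2=-68, M3=-52}, so chooses M1.

M1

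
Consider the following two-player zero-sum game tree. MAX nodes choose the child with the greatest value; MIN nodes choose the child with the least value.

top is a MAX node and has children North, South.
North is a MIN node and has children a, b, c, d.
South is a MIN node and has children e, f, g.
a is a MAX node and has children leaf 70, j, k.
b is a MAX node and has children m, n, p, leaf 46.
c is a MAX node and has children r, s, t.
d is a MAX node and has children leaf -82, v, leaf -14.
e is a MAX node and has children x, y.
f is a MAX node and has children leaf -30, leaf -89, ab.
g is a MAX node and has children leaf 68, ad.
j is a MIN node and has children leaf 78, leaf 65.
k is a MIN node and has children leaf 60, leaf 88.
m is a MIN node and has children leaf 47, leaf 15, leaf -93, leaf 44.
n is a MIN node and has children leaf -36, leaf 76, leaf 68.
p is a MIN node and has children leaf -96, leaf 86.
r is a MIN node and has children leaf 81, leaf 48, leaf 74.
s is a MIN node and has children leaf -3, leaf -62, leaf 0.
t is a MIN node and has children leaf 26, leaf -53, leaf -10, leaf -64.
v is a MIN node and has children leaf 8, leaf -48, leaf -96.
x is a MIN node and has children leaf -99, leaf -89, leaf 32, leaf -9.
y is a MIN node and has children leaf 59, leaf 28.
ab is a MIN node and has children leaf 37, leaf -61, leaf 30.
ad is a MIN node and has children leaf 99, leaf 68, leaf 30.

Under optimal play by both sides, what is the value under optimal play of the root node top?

-14

j (MIN): min(78, 65) = 65
k (MIN): min(60, 88) = 60
a (MAX): max(70, 65, 60) = 70
m (MIN): min(47, 15, -93, 44) = -93
n (MIN): min(-36, 76, 68) = -36
p (MIN): min(-96, 86) = -96
b (MAX): max(-93, -36, -96, 46) = 46
r (MIN): min(81, 48, 74) = 48
s (MIN): min(-3, -62, 0) = -62
t (MIN): min(26, -53, -10, -64) = -64
c (MAX): max(48, -62, -64) = 48
v (MIN): min(8, -48, -96) = -96
d (MAX): max(-82, -96, -14) = -14
North (MIN): min(70, 46, 48, -14) = -14
x (MIN): min(-99, -89, 32, -9) = -99
y (MIN): min(59, 28) = 28
e (MAX): max(-99, 28) = 28
ab (MIN): min(37, -61, 30) = -61
f (MAX): max(-30, -89, -61) = -30
ad (MIN): min(99, 68, 30) = 30
g (MAX): max(68, 30) = 68
South (MIN): min(28, -30, 68) = -30
top (MAX): max(-14, -30) = -14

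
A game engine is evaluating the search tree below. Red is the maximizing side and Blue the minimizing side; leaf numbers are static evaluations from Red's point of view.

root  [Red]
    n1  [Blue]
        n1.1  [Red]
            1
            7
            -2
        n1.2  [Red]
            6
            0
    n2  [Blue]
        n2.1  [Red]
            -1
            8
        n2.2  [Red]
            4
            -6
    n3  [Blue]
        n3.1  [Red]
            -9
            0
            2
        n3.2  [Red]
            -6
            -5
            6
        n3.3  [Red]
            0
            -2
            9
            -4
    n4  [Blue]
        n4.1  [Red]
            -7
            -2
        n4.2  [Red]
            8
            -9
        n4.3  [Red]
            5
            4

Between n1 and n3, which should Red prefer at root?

n1.1 (Red): max(1, 7, -2) = 7
n1.2 (Red): max(6, 0) = 6
n1 (Blue): min(7, 6) = 6
n3.1 (Red): max(-9, 0, 2) = 2
n3.2 (Red): max(-6, -5, 6) = 6
n3.3 (Red): max(0, -2, 9, -4) = 9
n3 (Blue): min(2, 6, 9) = 2
Red prefers the higher value; n1=6, n3=2. n1 is better since 6 > 2.

n1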